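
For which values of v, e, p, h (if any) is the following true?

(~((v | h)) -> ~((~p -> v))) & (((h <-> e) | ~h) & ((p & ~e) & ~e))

v: True, e: False, p: True, h: False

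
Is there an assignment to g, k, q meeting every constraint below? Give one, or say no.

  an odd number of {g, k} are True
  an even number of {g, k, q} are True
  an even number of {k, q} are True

g = False, k = True, q = True

{g, k}: 1 true → odd ✓
{g, k, q}: 2 true → even ✓
{k, q}: 2 true → even ✓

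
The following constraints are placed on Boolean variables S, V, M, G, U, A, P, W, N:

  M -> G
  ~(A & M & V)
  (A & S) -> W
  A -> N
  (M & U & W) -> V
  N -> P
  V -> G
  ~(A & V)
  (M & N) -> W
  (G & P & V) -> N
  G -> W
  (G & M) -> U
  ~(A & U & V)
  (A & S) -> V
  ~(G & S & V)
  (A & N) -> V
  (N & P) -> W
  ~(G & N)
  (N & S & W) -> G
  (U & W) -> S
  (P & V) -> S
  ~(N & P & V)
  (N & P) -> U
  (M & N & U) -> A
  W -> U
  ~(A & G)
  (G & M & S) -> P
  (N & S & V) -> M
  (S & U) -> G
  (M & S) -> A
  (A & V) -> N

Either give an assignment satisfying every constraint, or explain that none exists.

S = False, V = False, M = False, G = False, U = True, A = False, P = True, W = False, N = False

Set S = False.
Set V = False.
Set M = False.
Try G = True:
  (~A | ~G) forces A = False.
  (~G | ~N) forces N = False.
  (~G | W) forces W = True.
  (U | ~W) forces U = True.
  clause (S | ~U | ~W) is falsified — backtrack.
So G = False.
Set U = True.
  then (S | ~U | ~W) forces W = False.
Set A = False.
Set P = True.
  then (~N | ~P | W) forces N = False.
All clauses satisfied.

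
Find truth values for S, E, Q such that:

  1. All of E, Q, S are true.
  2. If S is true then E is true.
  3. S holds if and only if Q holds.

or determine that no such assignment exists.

S = True, E = True, Q = True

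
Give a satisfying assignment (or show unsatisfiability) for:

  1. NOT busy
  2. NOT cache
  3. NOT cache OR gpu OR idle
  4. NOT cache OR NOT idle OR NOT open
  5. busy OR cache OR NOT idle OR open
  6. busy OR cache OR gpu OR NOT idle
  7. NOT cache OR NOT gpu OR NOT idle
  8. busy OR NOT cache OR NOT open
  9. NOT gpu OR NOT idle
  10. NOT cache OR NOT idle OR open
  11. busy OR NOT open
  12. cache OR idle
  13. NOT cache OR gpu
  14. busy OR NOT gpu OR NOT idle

Case busy = True:
  Clause (NOT busy) is falsified — contradiction.
Case busy = False:
  (NOT cache) forces cache = False.
  (busy OR NOT open) forces open = False.
  (busy OR cache OR NOT idle OR open) forces idle = False.
  Clause (cache OR idle) is falsified — contradiction.
Both cases fail, so the formula is unsatisfiable.

No satisfying assignment exists.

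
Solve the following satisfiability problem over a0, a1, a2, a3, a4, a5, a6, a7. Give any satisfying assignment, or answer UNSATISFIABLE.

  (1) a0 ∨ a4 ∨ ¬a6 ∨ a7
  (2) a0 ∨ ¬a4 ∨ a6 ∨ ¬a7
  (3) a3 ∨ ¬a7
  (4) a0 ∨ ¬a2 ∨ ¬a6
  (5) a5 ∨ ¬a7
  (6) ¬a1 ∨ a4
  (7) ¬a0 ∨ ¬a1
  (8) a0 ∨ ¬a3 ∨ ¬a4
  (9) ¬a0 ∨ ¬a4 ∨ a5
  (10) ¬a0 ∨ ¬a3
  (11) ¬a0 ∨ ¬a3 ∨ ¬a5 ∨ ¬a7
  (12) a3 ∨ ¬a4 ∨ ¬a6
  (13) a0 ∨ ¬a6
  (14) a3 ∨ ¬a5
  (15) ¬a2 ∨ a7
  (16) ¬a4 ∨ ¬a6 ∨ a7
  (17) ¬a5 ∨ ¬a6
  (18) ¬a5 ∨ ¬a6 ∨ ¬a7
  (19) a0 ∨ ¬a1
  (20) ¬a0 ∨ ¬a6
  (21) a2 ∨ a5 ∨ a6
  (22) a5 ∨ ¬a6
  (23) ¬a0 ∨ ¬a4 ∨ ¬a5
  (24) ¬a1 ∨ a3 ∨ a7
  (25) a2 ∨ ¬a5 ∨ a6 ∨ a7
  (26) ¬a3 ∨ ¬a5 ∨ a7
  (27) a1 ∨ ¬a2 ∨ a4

Set a0 = False.
  then (a0 ∨ ¬a6) forces a6 = False.
  then (a0 ∨ ¬a1) forces a1 = False.
Try a2 = True:
  (¬a2 ∨ a7) forces a7 = True.
  (a0 ∨ ¬a4 ∨ a6 ∨ ¬a7) forces a4 = False.
  clause (a1 ∨ ¬a2 ∨ a4) is falsified — backtrack.
So a2 = False.
  then (a2 ∨ a5 ∨ a6) forces a5 = True.
  then (a2 ∨ ¬a5 ∨ a6 ∨ a7) forces a7 = True.
  then (a0 ∨ ¬a4 ∨ a6 ∨ ¬a7) forces a4 = False.
  then (a3 ∨ ¬a7) forces a3 = True.
All clauses satisfied.

a0 = False, a1 = False, a2 = False, a3 = True, a4 = False, a5 = True, a6 = False, a7 = True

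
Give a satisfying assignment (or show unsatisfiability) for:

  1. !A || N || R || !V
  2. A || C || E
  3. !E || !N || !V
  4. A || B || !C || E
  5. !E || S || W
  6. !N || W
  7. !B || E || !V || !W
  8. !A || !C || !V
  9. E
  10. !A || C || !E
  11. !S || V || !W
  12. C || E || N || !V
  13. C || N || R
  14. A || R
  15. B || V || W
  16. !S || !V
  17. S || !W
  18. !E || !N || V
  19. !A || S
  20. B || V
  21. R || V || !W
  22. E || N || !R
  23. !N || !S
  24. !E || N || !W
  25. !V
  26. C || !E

C: True, V: False, R: False, A: True, S: True, E: True, W: False, B: True, N: False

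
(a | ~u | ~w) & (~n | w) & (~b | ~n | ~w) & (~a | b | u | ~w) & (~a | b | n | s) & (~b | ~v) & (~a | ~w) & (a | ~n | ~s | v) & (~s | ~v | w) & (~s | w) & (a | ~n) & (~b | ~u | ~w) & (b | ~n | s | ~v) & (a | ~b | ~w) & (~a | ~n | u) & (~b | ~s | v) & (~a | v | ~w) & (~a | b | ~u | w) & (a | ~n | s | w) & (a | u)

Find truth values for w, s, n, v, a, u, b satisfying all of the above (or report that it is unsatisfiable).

w: False, s: False, n: False, v: False, a: True, u: True, b: True

Try w = True:
  (~a | ~w) forces a = False.
  (a | ~u | ~w) forces u = False.
  clause (a | u) is falsified — backtrack.
So w = False.
  then (~n | w) forces n = False.
  then (~s | w) forces s = False.
Set v = False.
Set a = True.
  then (~a | b | n | s) forces b = True.
Set u = True.
All clauses satisfied.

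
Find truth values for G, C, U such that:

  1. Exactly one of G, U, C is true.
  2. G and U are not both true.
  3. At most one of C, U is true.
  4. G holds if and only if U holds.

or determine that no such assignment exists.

G: False, C: True, U: False

  (1) {G, U, C}: 1 true — exactly one ✓
  (2) G=F, U=F — not both ✓
  (3) {C, U}: 1 true — at most one ✓
  (4) G=F, U=F — same ✓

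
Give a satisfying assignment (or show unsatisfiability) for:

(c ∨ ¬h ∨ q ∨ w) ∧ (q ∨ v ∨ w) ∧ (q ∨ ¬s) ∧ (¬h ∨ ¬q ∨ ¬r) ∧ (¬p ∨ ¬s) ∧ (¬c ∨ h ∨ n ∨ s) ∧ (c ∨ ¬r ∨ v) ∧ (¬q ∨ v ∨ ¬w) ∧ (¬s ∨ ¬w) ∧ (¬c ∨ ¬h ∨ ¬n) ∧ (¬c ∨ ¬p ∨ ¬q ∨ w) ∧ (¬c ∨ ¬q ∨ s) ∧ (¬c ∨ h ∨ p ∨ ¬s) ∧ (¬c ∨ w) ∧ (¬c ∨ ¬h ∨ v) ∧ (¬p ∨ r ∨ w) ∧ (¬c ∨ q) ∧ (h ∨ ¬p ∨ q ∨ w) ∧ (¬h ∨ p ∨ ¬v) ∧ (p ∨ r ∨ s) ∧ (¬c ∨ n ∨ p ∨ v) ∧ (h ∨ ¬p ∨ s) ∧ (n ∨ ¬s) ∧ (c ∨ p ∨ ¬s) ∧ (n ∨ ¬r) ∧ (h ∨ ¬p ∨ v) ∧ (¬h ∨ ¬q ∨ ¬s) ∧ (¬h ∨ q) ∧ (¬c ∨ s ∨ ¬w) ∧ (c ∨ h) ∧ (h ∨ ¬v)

Try c = True:
  (¬c ∨ w) forces w = True.
  (¬s ∨ ¬w) forces s = False.
  clause (¬c ∨ s ∨ ¬w) is falsified — backtrack.
So c = False.
  then (c ∨ h) forces h = True.
  then (¬h ∨ q) forces q = True.
  then (¬h ∨ ¬q ∨ ¬r) forces r = False.
  then (¬h ∨ ¬q ∨ ¬s) forces s = False.
  then (p ∨ r ∨ s) forces p = True.
  then (¬p ∨ r ∨ w) forces w = True.
  then (¬q ∨ v ∨ ¬w) forces v = True.
Set n = True.
All clauses satisfied.

c = False, v = True, n = True, q = True, p = True, s = False, w = True, h = True, r = False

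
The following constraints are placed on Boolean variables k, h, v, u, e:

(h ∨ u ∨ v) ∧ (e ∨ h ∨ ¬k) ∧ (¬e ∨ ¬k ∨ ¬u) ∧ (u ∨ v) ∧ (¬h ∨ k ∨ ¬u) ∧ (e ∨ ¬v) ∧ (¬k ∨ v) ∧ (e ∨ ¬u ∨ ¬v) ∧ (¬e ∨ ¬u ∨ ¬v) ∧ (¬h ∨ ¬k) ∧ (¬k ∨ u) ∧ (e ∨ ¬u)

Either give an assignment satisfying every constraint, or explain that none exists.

k=F, h=F, v=F, u=T, e=T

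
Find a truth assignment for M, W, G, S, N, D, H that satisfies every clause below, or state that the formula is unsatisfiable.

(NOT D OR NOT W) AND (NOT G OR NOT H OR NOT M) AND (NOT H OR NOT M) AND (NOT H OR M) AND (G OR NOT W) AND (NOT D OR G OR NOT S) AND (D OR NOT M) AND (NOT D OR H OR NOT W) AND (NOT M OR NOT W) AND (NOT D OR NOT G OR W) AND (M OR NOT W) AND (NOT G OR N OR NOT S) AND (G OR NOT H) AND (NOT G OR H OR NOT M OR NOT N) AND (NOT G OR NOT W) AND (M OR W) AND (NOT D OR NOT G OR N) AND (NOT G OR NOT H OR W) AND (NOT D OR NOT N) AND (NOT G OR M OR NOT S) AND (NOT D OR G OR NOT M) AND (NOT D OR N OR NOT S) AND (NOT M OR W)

Case W = True:
  (NOT D OR NOT W) forces D = False.
  (G OR NOT W) forces G = True.
  Clause (NOT G OR NOT W) is falsified — contradiction.
Case W = False:
  (M OR W) forces M = True.
  Clause (NOT M OR W) is falsified — contradiction.
Both cases fail, so the formula is unsatisfiable.

UNSATISFIABLE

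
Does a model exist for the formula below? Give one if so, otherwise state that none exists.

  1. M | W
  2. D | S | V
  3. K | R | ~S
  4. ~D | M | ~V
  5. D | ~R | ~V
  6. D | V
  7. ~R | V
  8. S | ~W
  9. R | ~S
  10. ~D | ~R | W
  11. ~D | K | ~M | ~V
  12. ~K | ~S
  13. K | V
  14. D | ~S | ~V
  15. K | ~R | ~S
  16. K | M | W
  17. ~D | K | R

Set K = False.
  then (K | V) forces V = True.
Try S = True:
  (K | R | ~S) forces R = True.
  clause (K | ~R | ~S) is falsified — backtrack.
So S = False.
  then (S | ~W) forces W = False.
  then (K | M | W) forces M = True.
  then (~D | K | ~M | ~V) forces D = False.
  then (D | ~R | ~V) forces R = False.
All clauses satisfied.

K: False; S: False; W: False; M: True; R: False; D: False; V: True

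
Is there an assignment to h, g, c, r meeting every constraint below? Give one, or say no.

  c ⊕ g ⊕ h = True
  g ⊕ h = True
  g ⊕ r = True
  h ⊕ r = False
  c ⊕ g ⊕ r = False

UNSATISFIABLE

Adding constraints 1, 2, 3, 5 mod 2: every variable appears an even number of times on the left, so the left side is 0.
But the right sides sum to 1 (mod 2). 0 ≠ 1 — the system is inconsistent.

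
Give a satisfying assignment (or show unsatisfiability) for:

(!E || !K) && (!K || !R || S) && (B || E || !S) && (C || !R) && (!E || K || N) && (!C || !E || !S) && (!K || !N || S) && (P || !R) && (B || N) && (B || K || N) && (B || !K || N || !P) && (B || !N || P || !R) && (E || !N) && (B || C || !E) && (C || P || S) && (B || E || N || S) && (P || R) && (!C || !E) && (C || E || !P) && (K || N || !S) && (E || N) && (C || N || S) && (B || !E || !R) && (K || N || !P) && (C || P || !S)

E: True; S: True; C: False; R: False; B: True; P: True; K: False; N: True

Set E = True.
  then (!E || !K) forces K = False.
  then (!E || K || N) forces N = True.
  then (!C || !E) forces C = False.
  then (C || !R) forces R = False.
  then (B || C || !E) forces B = True.
  then (P || R) forces P = True.
Set S = True.
All clauses satisfied.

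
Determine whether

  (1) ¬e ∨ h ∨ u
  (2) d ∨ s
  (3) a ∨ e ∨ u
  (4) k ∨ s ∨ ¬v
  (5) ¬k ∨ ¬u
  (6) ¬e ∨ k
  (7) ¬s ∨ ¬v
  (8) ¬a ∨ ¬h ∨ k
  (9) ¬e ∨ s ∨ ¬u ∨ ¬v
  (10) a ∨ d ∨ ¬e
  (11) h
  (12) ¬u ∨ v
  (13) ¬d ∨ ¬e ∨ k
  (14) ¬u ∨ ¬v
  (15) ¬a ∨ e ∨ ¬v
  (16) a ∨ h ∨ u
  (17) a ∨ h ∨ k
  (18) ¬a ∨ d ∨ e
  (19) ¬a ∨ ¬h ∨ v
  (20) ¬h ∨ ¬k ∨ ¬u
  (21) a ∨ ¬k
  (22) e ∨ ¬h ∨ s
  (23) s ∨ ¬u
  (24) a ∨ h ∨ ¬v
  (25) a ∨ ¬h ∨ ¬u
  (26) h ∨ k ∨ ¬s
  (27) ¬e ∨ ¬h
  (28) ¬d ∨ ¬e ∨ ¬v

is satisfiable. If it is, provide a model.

No satisfying assignment exists.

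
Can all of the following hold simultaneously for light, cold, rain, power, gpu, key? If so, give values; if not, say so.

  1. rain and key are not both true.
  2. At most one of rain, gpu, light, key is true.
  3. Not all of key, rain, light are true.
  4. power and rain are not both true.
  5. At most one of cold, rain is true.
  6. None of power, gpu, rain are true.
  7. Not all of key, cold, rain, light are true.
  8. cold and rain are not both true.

light: True, cold: False, rain: False, power: False, gpu: False, key: False

  (1) rain=F, key=F — not both ✓
  (2) {rain, gpu, light, key}: 1 true — at most one ✓
  (3) {key, rain, light}: 1/3 true — not all ✓
  (4) power=F, rain=F — not both ✓
  (5) {cold, rain}: 0 true — at most one ✓
  (6) {power, gpu, rain}: 0 true — none ✓
  (7) {key, cold, rain, light}: 1/4 true — not all ✓
  (8) cold=F, rain=F — not both ✓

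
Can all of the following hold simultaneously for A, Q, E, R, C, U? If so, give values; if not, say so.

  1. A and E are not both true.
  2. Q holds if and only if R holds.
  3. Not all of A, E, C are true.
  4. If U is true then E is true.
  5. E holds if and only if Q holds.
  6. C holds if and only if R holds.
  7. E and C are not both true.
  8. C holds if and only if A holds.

A = False; Q = False; E = False; R = False; C = False; U = False

  (1) A=F, E=F — not both ✓
  (2) Q=F, R=F — same ✓
  (3) {A, E, C}: 0/3 true — not all ✓
  (4) U=F ⇒ E: vacuous ✓
  (5) E=F, Q=F — same ✓
  (6) C=F, R=F — same ✓
  (7) E=F, C=F — not both ✓
  (8) C=F, A=F — same ✓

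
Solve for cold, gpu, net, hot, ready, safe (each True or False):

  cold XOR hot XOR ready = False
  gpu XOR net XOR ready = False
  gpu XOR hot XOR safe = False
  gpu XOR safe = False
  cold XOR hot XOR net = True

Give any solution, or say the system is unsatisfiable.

cold = True; gpu = True; net = False; hot = False; ready = True; safe = True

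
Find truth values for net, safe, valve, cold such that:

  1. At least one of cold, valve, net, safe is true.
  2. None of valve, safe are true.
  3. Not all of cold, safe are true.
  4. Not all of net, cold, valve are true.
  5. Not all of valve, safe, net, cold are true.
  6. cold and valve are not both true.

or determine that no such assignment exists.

net = True; safe = False; valve = False; cold = True

  (1) {cold, valve, net, safe}: 2 true — at least one ✓
  (2) {valve, safe}: 0 true — none ✓
  (3) {cold, safe}: 1/2 true — not all ✓
  (4) {net, cold, valve}: 2/3 true — not all ✓
  (5) {valve, safe, net, cold}: 2/4 true — not all ✓
  (6) cold=T, valve=F — not both ✓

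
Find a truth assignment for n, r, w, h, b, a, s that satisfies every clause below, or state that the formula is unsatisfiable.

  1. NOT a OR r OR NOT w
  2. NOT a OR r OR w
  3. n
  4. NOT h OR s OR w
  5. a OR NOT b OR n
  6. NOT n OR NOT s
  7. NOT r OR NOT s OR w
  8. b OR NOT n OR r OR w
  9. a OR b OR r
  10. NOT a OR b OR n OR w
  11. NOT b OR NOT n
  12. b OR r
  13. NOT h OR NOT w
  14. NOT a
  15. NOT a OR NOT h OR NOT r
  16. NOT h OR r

n=T; r=T; w=T; h=F; b=F; a=F; s=F

Unit clause (n) forces n = True.
In (NOT n OR NOT s) only NOT s is left, so s = False.
In (NOT b OR NOT n) only NOT b is left, so b = False.
In (b OR r) only r is left, so r = True.
Unit clause (NOT a) forces a = False.
Set w = True.
  then (NOT h OR NOT w) forces h = False.
All clauses satisfied.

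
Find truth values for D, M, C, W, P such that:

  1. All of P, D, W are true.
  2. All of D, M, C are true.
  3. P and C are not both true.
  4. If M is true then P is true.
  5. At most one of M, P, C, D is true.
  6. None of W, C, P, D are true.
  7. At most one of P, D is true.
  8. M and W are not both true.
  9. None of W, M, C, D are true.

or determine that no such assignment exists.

Unsatisfiable — no assignment works.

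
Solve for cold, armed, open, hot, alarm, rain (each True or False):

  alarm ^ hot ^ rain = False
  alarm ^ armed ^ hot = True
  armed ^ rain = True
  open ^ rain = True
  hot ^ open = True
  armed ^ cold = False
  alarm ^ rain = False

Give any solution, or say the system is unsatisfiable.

cold=T; armed=T; open=T; hot=F; alarm=F; rain=F

alarm ^ hot ^ rain = F ^ F ^ F = False ✓
alarm ^ armed ^ hot = F ^ T ^ F = True ✓
armed ^ rain = T ^ F = True ✓
open ^ rain = T ^ F = True ✓
hot ^ open = F ^ T = True ✓
armed ^ cold = T ^ T = False ✓
alarm ^ rain = F ^ F = False ✓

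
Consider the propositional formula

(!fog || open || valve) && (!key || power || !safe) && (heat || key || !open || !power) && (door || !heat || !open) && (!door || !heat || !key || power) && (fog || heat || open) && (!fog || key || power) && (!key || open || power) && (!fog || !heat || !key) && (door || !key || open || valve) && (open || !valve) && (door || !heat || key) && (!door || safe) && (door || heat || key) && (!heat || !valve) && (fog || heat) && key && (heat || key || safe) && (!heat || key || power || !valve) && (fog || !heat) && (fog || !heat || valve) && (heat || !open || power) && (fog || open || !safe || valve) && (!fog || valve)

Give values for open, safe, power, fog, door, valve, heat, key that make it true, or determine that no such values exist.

open = True, safe = False, power = True, fog = True, door = False, valve = True, heat = False, key = True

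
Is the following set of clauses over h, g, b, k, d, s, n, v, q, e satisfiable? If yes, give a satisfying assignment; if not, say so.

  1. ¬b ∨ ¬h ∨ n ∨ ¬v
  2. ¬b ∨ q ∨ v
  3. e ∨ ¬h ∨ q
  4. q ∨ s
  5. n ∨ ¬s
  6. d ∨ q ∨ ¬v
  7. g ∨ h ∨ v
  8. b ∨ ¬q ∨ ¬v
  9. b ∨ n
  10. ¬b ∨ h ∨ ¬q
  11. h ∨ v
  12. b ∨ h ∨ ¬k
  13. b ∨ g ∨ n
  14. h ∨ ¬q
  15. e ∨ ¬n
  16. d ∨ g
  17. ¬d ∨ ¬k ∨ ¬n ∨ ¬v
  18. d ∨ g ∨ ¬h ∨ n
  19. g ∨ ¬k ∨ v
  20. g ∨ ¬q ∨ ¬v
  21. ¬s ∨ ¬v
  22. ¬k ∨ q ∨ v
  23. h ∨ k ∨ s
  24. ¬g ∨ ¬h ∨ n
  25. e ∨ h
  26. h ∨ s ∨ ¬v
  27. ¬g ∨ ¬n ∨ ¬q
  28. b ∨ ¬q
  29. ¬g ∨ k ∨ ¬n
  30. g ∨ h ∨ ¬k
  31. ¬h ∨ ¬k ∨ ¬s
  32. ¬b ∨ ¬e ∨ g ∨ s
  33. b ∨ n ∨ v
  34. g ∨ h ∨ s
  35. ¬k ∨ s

Try h = False:
  (h ∨ v) forces v = True.
  (h ∨ ¬q) forces q = False.
  (q ∨ s) forces s = True.
  clause (¬s ∨ ¬v) is falsified — backtrack.
So h = True.
Set g = False.
  then (d ∨ g) forces d = True.
Set b = False.
  then (b ∨ n) forces n = True.
  then (e ∨ ¬n) forces e = True.
  then (b ∨ ¬q) forces q = False.
  then (q ∨ s) forces s = True.
  then (¬s ∨ ¬v) forces v = False.
  then (¬k ∨ q ∨ v) forces k = False.
All clauses satisfied.

h=T, g=F, b=F, k=F, d=T, s=T, n=T, v=F, q=F, e=T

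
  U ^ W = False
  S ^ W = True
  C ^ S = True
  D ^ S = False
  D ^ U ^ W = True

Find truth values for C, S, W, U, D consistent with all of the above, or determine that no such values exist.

C=F; S=T; W=F; U=F; D=T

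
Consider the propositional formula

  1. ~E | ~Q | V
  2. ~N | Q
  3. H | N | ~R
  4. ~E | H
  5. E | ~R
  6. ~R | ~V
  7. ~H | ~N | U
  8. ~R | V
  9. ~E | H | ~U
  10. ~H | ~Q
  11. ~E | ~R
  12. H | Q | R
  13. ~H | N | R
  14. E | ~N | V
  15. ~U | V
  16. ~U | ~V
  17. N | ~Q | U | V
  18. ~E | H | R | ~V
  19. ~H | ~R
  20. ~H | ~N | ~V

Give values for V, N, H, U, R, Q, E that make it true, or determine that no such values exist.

V = True; N = False; H = False; U = False; R = False; Q = True; E = False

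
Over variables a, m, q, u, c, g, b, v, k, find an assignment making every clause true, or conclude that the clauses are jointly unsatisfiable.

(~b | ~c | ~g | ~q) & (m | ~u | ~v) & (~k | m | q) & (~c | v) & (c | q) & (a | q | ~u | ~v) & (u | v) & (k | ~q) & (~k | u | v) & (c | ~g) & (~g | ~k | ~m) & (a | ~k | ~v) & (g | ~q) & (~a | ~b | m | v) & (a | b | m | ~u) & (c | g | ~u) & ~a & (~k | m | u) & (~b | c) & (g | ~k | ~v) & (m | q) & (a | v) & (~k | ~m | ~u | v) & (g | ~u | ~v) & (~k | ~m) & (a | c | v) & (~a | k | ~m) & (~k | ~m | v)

Unit clause (~a) forces a = False.
In (a | v) only v is left, so v = True.
In (a | ~k | ~v) only ~k is left, so k = False.
In (k | ~q) only ~q is left, so q = False.
In (m | q) only m is left, so m = True.
In (c | q) only c is left, so c = True.
In (a | q | ~u | ~v) only ~u is left, so u = False.
Set g = False.
Set b = False.
All clauses satisfied.

a=F, m=T, q=F, u=F, c=T, g=F, b=F, v=T, k=F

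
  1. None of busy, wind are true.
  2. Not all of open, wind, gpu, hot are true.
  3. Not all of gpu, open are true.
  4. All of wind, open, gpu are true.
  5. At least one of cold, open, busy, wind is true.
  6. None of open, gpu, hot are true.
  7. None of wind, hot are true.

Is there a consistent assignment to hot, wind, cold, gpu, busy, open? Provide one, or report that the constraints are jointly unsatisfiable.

The formula is unsatisfiable.

Case wind = True:
  Constraint (1) is violated (wind=T) — contradiction.
Case wind = False:
  Constraint (4) is violated (wind=F) — contradiction.
Both cases fail — unsatisfiable.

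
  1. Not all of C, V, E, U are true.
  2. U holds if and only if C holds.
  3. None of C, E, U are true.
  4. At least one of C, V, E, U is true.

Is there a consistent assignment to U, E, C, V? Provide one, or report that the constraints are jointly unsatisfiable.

U = False; E = False; C = False; V = True

  (1) {C, V, E, U}: 1/4 true — not all ✓
  (2) U=F, C=F — same ✓
  (3) {C, E, U}: 0 true — none ✓
  (4) {C, V, E, U}: 1 true — at least one ✓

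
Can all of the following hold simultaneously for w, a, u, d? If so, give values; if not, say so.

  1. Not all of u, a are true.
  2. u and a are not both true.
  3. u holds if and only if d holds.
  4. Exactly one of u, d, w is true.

w=T; a=T; u=F; d=F

  (1) {u, a}: 1/2 true — not all ✓
  (2) u=F, a=T — not both ✓
  (3) u=F, d=F — same ✓
  (4) {u, d, w}: 1 true — exactly one ✓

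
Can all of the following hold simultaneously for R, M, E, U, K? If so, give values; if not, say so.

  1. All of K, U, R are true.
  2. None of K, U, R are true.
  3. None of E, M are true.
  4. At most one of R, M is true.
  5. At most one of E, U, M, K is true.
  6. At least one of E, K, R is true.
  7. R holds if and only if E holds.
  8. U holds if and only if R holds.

Unsatisfiable — no assignment works.

Case R = True:
  Constraint (2) is violated (R=T) — contradiction.
Case R = False:
  Constraint (1) is violated (R=F) — contradiction.
Both cases fail — unsatisfiable.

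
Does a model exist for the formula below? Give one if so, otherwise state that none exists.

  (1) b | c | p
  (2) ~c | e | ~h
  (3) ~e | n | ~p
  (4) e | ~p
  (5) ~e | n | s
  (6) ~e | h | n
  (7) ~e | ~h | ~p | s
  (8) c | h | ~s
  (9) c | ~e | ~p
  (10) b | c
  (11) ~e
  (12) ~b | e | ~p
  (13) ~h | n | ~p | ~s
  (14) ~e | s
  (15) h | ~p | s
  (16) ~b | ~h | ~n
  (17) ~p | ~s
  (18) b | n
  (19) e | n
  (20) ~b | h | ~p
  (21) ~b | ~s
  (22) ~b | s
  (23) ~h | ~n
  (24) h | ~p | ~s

p: False, b: False, c: True, n: True, s: False, e: False, h: False

Unit clause (~e) forces e = False.
In (e | n) only n is left, so n = True.
In (~h | ~n) only ~h is left, so h = False.
In (e | ~p) only ~p is left, so p = False.
Set b = False.
  then (b | c | p) forces c = True.
Set s = False.
All clauses satisfied.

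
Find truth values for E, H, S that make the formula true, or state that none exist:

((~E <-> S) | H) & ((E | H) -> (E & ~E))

E = False, H = False, S = True

  (~E <-> S) | H = True
    ~E <-> S = True
      ~E = True
  (E | H) -> (E & ~E) = True
    E | H = False
    E & ~E = False
      ~E = True
Both conjuncts True, so the formula holds.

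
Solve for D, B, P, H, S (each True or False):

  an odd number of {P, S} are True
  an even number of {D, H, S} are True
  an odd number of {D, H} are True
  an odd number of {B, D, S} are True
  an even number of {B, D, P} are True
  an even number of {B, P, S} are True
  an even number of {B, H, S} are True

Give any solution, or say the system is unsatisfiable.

D=T, B=T, P=F, H=F, S=T

{P, S}: 1 true → odd ✓
{D, H, S}: 2 true → even ✓
{D, H}: 1 true → odd ✓
{B, D, S}: 3 true → odd ✓
{B, D, P}: 2 true → even ✓
{B, P, S}: 2 true → even ✓
{B, H, S}: 2 true → even ✓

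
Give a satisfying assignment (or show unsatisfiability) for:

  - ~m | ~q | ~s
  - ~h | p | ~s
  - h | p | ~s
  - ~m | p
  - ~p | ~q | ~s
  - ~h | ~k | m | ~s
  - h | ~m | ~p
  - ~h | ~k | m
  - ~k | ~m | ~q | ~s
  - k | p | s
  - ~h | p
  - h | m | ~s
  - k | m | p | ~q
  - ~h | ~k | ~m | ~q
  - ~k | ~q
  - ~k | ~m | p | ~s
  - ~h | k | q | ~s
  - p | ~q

Set p = True.
Set m = True.
  then (h | ~m | ~p) forces h = True.
Set k = True.
  then (~h | ~k | ~m | ~q) forces q = False.
Set s = False.
All clauses satisfied.

p = True, m = True, k = True, h = True, s = False, q = False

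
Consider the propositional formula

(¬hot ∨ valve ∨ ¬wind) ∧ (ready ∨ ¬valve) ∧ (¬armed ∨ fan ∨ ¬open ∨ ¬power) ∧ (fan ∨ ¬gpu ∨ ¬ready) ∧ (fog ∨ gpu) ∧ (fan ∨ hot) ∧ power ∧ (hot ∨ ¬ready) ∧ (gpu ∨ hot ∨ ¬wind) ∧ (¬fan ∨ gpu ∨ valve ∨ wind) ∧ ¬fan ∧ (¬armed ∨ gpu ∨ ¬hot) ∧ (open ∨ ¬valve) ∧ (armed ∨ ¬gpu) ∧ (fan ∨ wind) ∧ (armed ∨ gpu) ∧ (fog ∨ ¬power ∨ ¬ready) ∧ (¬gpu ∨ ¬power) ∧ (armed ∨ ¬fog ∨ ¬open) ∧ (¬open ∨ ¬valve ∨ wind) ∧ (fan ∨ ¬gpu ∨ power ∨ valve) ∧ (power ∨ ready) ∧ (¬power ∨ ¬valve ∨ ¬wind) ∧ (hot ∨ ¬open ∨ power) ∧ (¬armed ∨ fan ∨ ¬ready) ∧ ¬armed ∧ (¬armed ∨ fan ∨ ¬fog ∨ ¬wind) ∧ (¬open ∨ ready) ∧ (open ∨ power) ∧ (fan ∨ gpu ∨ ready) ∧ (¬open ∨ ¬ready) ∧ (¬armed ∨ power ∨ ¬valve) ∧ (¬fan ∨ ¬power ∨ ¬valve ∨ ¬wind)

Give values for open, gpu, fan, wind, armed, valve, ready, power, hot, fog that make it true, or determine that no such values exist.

No satisfying assignment exists.

Case fan = True:
  Clause (¬fan) is falsified — contradiction.
Case fan = False:
  (fan ∨ hot) forces hot = True.
  (power) forces power = True.
  (fan ∨ wind) forces wind = True.
  (¬hot ∨ valve ∨ ¬wind) forces valve = True.
  Clause (¬power ∨ ¬valve ∨ ¬wind) is falsified — contradiction.
Both cases fail, so the formula is unsatisfiable.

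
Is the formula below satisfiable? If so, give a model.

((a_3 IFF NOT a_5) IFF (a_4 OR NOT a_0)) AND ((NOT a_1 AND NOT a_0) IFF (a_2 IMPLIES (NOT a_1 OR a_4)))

a_0: False; a_1: True; a_2: True; a_3: True; a_4: False; a_5: False

  (a_3 IFF NOT a_5) IFF (a_4 OR NOT a_0) = True
    a_3 IFF NOT a_5 = True
      NOT a_5 = True
    a_4 OR NOT a_0 = True
      NOT a_0 = True
  (NOT a_1 AND NOT a_0) IFF (a_2 IMPLIES (NOT a_1 OR a_4)) = True
    NOT a_1 AND NOT a_0 = False
      NOT a_1 = False
      NOT a_0 = True
    a_2 IMPLIES (NOT a_1 OR a_4) = False
      NOT a_1 OR a_4 = False
        NOT a_1 = False
Both conjuncts True, so the formula holds.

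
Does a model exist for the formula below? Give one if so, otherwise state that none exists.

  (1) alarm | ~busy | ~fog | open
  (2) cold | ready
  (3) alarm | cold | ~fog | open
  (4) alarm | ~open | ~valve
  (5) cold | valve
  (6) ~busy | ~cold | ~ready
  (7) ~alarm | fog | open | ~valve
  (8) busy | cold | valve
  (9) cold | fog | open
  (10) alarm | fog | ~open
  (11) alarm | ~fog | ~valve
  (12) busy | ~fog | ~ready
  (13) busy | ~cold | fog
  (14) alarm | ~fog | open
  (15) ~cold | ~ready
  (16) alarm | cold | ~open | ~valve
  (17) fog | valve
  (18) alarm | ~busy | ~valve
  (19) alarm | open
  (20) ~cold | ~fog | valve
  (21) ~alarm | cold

fog: False, cold: True, busy: True, valve: True, open: True, ready: False, alarm: True

Set fog = False.
  then (fog | valve) forces valve = True.
Try cold = False:
  (cold | ready) forces ready = True.
  (cold | fog | open) forces open = True.
  (alarm | ~open | ~valve) forces alarm = True.
  clause (~alarm | cold) is falsified — backtrack.
So cold = True.
  then (busy | ~cold | fog) forces busy = True.
  then (~cold | ~ready) forces ready = False.
  then (alarm | ~busy | ~valve) forces alarm = True.
  then (~alarm | fog | open | ~valve) forces open = True.
All clauses satisfied.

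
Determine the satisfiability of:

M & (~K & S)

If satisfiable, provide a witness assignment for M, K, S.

M = True; K = False; S = True

  ~K & S = True
    ~K = True
Both conjuncts True, so the formula holds.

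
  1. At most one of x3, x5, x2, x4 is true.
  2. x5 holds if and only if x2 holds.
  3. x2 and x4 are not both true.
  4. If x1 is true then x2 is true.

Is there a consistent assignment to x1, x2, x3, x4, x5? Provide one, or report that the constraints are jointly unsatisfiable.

x1: False; x2: False; x3: False; x4: False; x5: False

  (1) {x3, x5, x2, x4}: 0 true — at most one ✓
  (2) x5=F, x2=F — same ✓
  (3) x2=F, x4=F — not both ✓
  (4) x1=F ⇒ x2: vacuous ✓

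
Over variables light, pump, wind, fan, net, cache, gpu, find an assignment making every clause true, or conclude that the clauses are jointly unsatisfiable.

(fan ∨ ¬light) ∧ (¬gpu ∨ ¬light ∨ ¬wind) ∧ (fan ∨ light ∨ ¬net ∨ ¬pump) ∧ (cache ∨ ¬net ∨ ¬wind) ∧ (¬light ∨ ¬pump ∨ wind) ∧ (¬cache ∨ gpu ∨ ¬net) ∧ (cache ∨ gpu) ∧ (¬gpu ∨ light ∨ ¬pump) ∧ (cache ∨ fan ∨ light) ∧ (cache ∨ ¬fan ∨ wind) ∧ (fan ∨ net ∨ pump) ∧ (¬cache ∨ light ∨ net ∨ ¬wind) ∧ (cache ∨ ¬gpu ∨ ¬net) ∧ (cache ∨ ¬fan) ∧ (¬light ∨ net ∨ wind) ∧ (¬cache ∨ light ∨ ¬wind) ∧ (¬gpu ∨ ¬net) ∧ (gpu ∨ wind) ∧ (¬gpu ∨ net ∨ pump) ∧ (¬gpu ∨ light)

Try light = False:
  (¬gpu ∨ light) forces gpu = False.
  (cache ∨ gpu) forces cache = True.
  (¬cache ∨ gpu ∨ ¬net) forces net = False.
  (¬cache ∨ light ∨ net ∨ ¬wind) forces wind = False.
  clause (gpu ∨ wind) is falsified — backtrack.
So light = True.
  then (fan ∨ ¬light) forces fan = True.
  then (cache ∨ ¬fan) forces cache = True.
Set pump = True.
  then (¬light ∨ ¬pump ∨ wind) forces wind = True.
  then (¬gpu ∨ ¬light ∨ ¬wind) forces gpu = False.
  then (¬cache ∨ gpu ∨ ¬net) forces net = False.
All clauses satisfied.

light=T, pump=T, wind=T, fan=T, net=F, cache=T, gpu=F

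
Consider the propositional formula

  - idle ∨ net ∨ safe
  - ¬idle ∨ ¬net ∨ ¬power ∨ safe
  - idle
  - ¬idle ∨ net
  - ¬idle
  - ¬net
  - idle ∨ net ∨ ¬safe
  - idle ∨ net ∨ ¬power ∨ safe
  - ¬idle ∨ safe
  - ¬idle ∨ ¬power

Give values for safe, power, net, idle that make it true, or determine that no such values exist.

Unsatisfiable — no assignment works.

Case idle = True:
  Clause (¬idle) is falsified — contradiction.
Case idle = False:
  Clause (idle) is falsified — contradiction.
Both cases fail, so the formula is unsatisfiable.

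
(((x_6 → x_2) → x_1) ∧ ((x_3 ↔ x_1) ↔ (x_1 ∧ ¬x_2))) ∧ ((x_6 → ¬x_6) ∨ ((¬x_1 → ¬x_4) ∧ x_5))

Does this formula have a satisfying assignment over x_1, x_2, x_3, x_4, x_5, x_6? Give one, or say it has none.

x_1 = True, x_2 = False, x_3 = True, x_4 = True, x_5 = False, x_6 = False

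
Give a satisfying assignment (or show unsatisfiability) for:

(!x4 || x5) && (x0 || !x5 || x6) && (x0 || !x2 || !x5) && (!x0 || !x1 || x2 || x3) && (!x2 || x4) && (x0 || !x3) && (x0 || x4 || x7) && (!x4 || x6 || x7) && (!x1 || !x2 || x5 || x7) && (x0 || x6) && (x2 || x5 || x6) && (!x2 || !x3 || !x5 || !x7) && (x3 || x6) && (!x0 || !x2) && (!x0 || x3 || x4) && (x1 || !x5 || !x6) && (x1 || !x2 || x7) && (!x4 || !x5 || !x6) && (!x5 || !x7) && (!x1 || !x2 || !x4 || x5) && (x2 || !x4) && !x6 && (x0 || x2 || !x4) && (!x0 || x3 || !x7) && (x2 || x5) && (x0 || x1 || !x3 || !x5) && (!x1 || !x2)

x0: True, x1: False, x2: False, x3: True, x4: False, x5: True, x6: False, x7: False

Unit clause (!x6) forces x6 = False.
In (x0 || x6) only x0 is left, so x0 = True.
In (x3 || x6) only x3 is left, so x3 = True.
In (!x0 || !x2) only !x2 is left, so x2 = False.
In (x2 || !x4) only !x4 is left, so x4 = False.
In (x2 || x5) only x5 is left, so x5 = True.
In (!x5 || !x7) only !x7 is left, so x7 = False.
Set x1 = False.
All clauses satisfied.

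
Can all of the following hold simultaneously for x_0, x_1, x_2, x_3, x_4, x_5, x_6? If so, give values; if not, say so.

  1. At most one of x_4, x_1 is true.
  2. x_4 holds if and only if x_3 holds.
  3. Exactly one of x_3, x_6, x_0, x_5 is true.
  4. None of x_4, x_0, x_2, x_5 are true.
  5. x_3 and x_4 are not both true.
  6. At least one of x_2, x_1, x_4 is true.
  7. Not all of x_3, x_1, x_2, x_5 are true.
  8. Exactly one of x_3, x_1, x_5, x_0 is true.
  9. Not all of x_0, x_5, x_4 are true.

x_0 = False; x_1 = True; x_2 = False; x_3 = False; x_4 = False; x_5 = False; x_6 = True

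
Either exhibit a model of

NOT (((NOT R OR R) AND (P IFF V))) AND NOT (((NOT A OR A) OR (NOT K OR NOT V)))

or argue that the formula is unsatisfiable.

No satisfying assignment exists.

The conjunct NOT (((NOT A OR A) OR (NOT K OR NOT V))) is unsatisfiable on its own:
  V=F, K=F, A=F: evaluates to False.
  V=F, K=F, A=T: evaluates to False.
  V=F, K=T, A=F: evaluates to False.
  V=F, K=T, A=T: evaluates to False.
  V=T, K=F, A=F: evaluates to False.
  V=T, K=F, A=T: evaluates to False.
  V=T, K=T, A=F: evaluates to False.
  V=T, K=T, A=T: evaluates to False.
So the whole conjunction is unsatisfiable.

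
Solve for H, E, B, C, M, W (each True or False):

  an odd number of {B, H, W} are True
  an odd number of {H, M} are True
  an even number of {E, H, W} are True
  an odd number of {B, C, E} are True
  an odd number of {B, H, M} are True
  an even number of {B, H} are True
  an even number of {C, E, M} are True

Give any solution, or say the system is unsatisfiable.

H: False, E: True, B: False, C: False, M: True, W: True

{B, H, W}: 1 true → odd ✓
{H, M}: 1 true → odd ✓
{E, H, W}: 2 true → even ✓
{B, C, E}: 1 true → odd ✓
{B, H, M}: 1 true → odd ✓
{B, H}: 0 true → even ✓
{C, E, M}: 2 true → even ✓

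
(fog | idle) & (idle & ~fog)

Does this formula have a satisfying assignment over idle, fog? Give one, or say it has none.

idle = True, fog = False

  fog | idle = True
  idle & ~fog = True
    ~fog = True
Both conjuncts True, so the formula holds.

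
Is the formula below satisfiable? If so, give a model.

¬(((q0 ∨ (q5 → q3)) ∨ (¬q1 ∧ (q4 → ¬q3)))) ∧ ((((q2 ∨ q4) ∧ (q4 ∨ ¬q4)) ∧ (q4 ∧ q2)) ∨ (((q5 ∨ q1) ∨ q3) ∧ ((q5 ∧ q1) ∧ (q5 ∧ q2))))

q0 = False, q1 = True, q2 = True, q3 = False, q4 = True, q5 = True

  ¬(((q0 ∨ (q5 → q3)) ∨ (¬q1 ∧ (q4 → ¬q3)))) = True
    (q0 ∨ (q5 → q3)) ∨ (¬q1 ∧ (q4 → ¬q3)) = False
      q0 ∨ (q5 → q3) = False
        q5 → q3 = False
      ¬q1 ∧ (q4 → ¬q3) = False
        ¬q1 = False
        q4 → ¬q3 = True
          ¬q3 = True
  (((q2 ∨ q4) ∧ (q4 ∨ ¬q4)) ∧ (q4 ∧ q2)) ∨ (((q5 ∨ q1) ∨ q3) ∧ ((q5 ∧ q1) ∧ (q5 ∧ q2))) = True
    ((q2 ∨ q4) ∧ (q4 ∨ ¬q4)) ∧ (q4 ∧ q2) = True
      (q2 ∨ q4) ∧ (q4 ∨ ¬q4) = True
        q2 ∨ q4 = True
        q4 ∨ ¬q4 = True
          ¬q4 = False
      q4 ∧ q2 = True
    ((q5 ∨ q1) ∨ q3) ∧ ((q5 ∧ q1) ∧ (q5 ∧ q2)) = True
      (q5 ∨ q1) ∨ q3 = True
        q5 ∨ q1 = True
      (q5 ∧ q1) ∧ (q5 ∧ q2) = True
        q5 ∧ q1 = True
        q5 ∧ q2 = True
Both conjuncts True, so the formula holds.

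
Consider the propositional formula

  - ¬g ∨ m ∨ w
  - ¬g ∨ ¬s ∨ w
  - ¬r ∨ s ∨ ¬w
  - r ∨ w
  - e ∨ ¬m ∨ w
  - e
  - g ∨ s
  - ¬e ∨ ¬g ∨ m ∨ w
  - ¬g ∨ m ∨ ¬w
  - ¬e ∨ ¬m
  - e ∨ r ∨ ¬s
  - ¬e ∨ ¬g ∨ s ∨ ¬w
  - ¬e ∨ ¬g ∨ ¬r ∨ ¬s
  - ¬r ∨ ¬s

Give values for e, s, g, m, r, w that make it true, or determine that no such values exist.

e = True; s = True; g = False; m = False; r = False; w = True

Unit clause (e) forces e = True.
In (¬e ∨ ¬m) only ¬m is left, so m = False.
Try s = False:
  (g ∨ s) forces g = True.
  (¬g ∨ m ∨ w) forces w = True.
  clause (¬g ∨ m ∨ ¬w) is falsified — backtrack.
So s = True.
  then (¬r ∨ ¬s) forces r = False.
  then (r ∨ w) forces w = True.
  then (¬g ∨ m ∨ ¬w) forces g = False.
All clauses satisfied.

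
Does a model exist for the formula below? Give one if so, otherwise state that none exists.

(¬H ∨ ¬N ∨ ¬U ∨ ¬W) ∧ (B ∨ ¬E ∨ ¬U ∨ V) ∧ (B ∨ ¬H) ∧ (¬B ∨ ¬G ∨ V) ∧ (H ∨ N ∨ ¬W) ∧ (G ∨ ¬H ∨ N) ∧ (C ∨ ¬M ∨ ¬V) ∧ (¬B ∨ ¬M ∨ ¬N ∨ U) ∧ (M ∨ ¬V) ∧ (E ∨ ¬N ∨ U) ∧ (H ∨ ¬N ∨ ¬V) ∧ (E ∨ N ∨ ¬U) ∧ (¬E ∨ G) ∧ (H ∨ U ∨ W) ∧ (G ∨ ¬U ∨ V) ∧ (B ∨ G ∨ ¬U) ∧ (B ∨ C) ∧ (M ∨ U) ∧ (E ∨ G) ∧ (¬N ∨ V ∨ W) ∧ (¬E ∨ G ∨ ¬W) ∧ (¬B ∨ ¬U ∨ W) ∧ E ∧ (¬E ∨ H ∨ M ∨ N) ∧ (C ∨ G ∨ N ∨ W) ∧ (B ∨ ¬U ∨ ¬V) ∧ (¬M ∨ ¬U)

Unit clause (E) forces E = True.
In (¬E ∨ G) only G is left, so G = True.
Set V = True.
  then (M ∨ ¬V) forces M = True.
  then (¬M ∨ ¬U) forces U = False.
  then (C ∨ ¬M ∨ ¬V) forces C = True.
Try N = True:
  (¬B ∨ ¬M ∨ ¬N ∨ U) forces B = False.
  (B ∨ ¬H) forces H = False.
  clause (H ∨ ¬N ∨ ¬V) is falsified — backtrack.
So N = False.
Set H = True.
  then (B ∨ ¬H) forces B = True.
Set W = False.
All clauses satisfied.

V = True, N = False, G = True, M = True, C = True, E = True, H = True, U = False, W = False, B = True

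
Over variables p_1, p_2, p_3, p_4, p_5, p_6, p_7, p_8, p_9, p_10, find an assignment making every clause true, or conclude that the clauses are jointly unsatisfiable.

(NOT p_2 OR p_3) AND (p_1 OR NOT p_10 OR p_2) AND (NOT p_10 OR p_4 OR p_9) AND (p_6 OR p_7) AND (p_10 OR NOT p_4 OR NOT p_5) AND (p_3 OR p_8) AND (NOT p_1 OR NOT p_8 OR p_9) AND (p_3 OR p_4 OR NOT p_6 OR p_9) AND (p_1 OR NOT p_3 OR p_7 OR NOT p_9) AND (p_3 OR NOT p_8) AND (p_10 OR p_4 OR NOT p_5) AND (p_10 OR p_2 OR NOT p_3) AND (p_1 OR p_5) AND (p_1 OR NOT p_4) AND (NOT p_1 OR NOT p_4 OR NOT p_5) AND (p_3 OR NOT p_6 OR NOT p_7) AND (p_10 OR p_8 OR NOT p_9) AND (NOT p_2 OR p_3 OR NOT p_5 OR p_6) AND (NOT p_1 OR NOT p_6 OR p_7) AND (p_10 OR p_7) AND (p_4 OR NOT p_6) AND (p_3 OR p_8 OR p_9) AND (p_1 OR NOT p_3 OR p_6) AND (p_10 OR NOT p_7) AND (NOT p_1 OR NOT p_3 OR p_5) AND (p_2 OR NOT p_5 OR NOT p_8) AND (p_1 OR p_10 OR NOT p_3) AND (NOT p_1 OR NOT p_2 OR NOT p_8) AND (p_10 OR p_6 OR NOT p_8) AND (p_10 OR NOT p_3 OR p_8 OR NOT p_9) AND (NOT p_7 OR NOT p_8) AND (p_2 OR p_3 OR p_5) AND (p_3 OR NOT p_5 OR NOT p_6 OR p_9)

Set p_1 = True.
Set p_2 = False.
Try p_3 = False:
  (p_3 OR p_8) forces p_8 = True.
  clause (p_3 OR NOT p_8) is falsified — backtrack.
So p_3 = True.
  then (p_10 OR p_2 OR NOT p_3) forces p_10 = True.
  then (NOT p_1 OR NOT p_3 OR p_5) forces p_5 = True.
  then (p_2 OR NOT p_5 OR NOT p_8) forces p_8 = False.
  then (NOT p_1 OR NOT p_4 OR NOT p_5) forces p_4 = False.
  then (p_4 OR NOT p_6) forces p_6 = False.
  then (NOT p_10 OR p_4 OR p_9) forces p_9 = True.
  then (p_6 OR p_7) forces p_7 = True.
All clauses satisfied.

p_1 = True; p_2 = False; p_3 = True; p_4 = False; p_5 = True; p_6 = False; p_7 = True; p_8 = False; p_9 = True; p_10 = True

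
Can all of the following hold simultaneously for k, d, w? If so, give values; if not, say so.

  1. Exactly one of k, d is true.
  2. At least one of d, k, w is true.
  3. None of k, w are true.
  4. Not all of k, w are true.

k = False, d = True, w = False

  (1) {k, d}: 1 true — exactly one ✓
  (2) {d, k, w}: 1 true — at least one ✓
  (3) {k, w}: 0 true — none ✓
  (4) {k, w}: 0/2 true — not all ✓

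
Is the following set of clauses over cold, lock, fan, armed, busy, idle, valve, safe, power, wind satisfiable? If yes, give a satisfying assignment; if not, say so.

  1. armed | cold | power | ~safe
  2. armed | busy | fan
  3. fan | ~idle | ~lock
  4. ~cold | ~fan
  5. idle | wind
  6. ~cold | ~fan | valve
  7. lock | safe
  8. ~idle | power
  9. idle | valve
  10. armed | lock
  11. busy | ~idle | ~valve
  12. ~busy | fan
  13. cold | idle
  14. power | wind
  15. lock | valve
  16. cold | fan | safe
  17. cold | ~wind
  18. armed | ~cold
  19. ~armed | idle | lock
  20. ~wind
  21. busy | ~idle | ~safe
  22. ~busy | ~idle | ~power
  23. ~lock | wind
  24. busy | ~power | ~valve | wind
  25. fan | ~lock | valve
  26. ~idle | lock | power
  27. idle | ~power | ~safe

Case wind = True:
  Clause (~wind) is falsified — contradiction.
Case wind = False:
  (idle | wind) forces idle = True.
  (~idle | power) forces power = True.
  (~busy | ~idle | ~power) forces busy = False.
  (busy | ~idle | ~valve) forces valve = False.
  (lock | valve) forces lock = True.
  Clause (~lock | wind) is falsified — contradiction.
Both cases fail, so the formula is unsatisfiable.

UNSATISFIABLE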